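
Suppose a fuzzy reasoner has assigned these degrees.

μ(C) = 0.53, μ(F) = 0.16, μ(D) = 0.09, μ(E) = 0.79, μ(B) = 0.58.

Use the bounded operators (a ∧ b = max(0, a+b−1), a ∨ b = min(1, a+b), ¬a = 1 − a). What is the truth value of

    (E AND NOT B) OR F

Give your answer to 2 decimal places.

NOT B = 1 − 0.58 = 0.42
E AND NOT B = max(0, a+b−1) on (0.79, 0.42) = 0.21
(E AND NOT B) OR F = min(1, a+b) on (0.21, 0.16) = 0.37

0.37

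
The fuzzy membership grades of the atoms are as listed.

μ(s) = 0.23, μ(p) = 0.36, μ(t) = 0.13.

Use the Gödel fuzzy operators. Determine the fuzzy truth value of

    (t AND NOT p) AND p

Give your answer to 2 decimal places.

0.13

NOT p = 1 − 0.36 = 0.64
t AND NOT p = min(a, b) on (0.13, 0.64) = 0.13
(t AND NOT p) AND p = min(a, b) on (0.13, 0.36) = 0.13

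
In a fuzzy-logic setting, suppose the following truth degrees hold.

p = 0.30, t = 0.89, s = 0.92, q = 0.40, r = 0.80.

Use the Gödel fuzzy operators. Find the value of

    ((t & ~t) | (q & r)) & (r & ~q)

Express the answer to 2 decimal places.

0.40

~t = 1 − 0.89 = 0.11
t & ~t = min(a, b) on (0.89, 0.11) = 0.11
q & r = min(a, b) on (0.40, 0.80) = 0.40
(t & ~t) | (q & r) = max(a, b) on (0.11, 0.40) = 0.40
~q = 1 − 0.40 = 0.60
r & ~q = min(a, b) on (0.80, 0.60) = 0.60
((t & ~t) | (q & r)) & (r & ~q) = min(a, b) on (0.40, 0.60) = 0.40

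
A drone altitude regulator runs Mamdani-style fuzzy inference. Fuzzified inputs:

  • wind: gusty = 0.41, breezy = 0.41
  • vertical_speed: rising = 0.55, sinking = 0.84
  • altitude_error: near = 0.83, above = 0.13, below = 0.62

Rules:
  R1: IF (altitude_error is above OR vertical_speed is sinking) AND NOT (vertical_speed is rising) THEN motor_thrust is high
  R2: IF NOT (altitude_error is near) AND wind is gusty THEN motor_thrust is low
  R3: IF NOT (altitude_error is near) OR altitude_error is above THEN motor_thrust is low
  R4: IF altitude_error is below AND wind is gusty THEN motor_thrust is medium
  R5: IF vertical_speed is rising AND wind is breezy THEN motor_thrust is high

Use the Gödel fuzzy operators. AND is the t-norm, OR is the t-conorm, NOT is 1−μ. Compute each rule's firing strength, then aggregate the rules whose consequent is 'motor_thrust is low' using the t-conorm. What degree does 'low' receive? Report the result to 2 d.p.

0.17

R1: (above=0.13 OR sinking=0.84) = 0.84; AND[min(a, b)] with ¬rising=1−0.55=0.45 → w = 0.45
R2: ¬near=1−0.83=0.17, gusty=0.41; AND[min(a, b)] → w = 0.17
R3: ¬near=1−0.83=0.17, above=0.13; OR[max(a, b)] → w = 0.17
R4: below=0.62, gusty=0.41; AND[min(a, b)] → w = 0.41
R5: rising=0.55, breezy=0.41; AND[min(a, b)] → w = 0.41
Rules with consequent 'low': {R2, R3} → strengths 0.17, 0.17
Aggregate via t-conorm [max(a, b)]: 0.17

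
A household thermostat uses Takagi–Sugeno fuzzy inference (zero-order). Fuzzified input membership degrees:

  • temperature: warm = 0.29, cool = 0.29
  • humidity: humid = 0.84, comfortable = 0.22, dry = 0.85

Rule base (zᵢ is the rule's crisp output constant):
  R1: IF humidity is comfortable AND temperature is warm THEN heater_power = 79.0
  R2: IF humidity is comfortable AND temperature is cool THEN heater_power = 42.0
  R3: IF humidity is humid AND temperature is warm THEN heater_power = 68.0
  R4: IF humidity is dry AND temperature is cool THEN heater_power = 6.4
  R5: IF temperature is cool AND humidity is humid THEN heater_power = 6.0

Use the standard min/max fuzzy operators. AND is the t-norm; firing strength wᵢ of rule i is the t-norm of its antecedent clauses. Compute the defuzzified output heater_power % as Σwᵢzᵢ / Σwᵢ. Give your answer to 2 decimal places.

38.12

R1 (z=79.0): comfortable=0.22, warm=0.29; AND[min(a, b)] → w = 0.22
R2 (z=42.0): comfortable=0.22, cool=0.29; AND[min(a, b)] → w = 0.22
R3 (z=68.0): humid=0.84, warm=0.29; AND[min(a, b)] → w = 0.29
R4 (z=6.4): dry=0.85, cool=0.29; AND[min(a, b)] → w = 0.29
R5 (z=6.0): cool=0.29, humid=0.84; AND[min(a, b)] → w = 0.29
Weighted average = (0.22·79.0 + 0.22·42.0 + 0.29·68.0 + 0.29·6.4 + 0.29·6.0) / (0.22 + 0.22 + 0.29 + 0.29 + 0.29)
  = 49.9360 / 1.3100 = 38.12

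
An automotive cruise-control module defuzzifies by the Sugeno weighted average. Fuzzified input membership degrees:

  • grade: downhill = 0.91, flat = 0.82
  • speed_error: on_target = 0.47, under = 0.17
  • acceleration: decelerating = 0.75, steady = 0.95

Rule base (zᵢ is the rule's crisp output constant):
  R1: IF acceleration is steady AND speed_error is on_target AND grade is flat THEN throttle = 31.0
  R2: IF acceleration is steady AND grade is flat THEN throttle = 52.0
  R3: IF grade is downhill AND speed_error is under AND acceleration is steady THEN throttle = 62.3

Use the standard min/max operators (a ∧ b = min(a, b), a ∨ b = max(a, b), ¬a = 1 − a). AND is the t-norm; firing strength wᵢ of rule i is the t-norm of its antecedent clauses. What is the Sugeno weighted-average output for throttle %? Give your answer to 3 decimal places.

46.439

R1 (z=31.0): steady=0.95, on_target=0.47, flat=0.82; AND[min(a, b)] → w = 0.47
R2 (z=52.0): steady=0.95, flat=0.82; AND[min(a, b)] → w = 0.82
R3 (z=62.3): downhill=0.91, under=0.17, steady=0.95; AND[min(a, b)] → w = 0.17
Weighted average = (0.47·31.0 + 0.82·52.0 + 0.17·62.3) / (0.47 + 0.82 + 0.17)
  = 67.8010 / 1.4600 = 46.439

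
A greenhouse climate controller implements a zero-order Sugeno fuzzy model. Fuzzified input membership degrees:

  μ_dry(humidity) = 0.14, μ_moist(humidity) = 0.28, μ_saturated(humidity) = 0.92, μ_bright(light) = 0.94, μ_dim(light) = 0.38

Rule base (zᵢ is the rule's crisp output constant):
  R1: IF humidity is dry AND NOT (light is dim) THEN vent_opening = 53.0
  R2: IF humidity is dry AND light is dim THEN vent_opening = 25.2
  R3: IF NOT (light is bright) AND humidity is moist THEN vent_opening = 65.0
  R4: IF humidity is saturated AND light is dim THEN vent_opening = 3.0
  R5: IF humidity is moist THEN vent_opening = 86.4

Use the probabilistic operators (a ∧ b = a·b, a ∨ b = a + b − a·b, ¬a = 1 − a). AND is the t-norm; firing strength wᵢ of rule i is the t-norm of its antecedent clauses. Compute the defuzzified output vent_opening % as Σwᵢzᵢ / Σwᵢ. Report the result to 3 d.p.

41.040

R1 (z=53.0): dry=0.14, ¬dim=1−0.38=0.62; AND[a·b] → w = 0.0868
R2 (z=25.2): dry=0.14, dim=0.38; AND[a·b] → w = 0.0532
R3 (z=65.0): ¬bright=1−0.94=0.06, moist=0.28; AND[a·b] → w = 0.0168
R4 (z=3.0): saturated=0.92, dim=0.38; AND[a·b] → w = 0.3496
R5 (z=86.4): moist=0.28 → w = 0.2800
Weighted average = (0.0868·53.0 + 0.0532·25.2 + 0.0168·65.0 + 0.3496·3.0 + 0.2800·86.4) / (0.0868 + 0.0532 + 0.0168 + 0.3496 + 0.2800)
  = 32.2738 / 0.7864 = 41.040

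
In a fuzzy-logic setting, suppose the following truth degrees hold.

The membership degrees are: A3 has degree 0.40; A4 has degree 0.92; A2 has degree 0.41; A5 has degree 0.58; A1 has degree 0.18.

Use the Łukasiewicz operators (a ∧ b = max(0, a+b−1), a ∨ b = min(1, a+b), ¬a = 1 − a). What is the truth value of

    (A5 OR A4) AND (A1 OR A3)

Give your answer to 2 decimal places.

A5 OR A4 = min(1, a+b) on (0.58, 0.92) = 1.00
A1 OR A3 = min(1, a+b) on (0.18, 0.40) = 0.58
(A5 OR A4) AND (A1 OR A3) = max(0, a+b−1) on (1.00, 0.58) = 0.58

0.58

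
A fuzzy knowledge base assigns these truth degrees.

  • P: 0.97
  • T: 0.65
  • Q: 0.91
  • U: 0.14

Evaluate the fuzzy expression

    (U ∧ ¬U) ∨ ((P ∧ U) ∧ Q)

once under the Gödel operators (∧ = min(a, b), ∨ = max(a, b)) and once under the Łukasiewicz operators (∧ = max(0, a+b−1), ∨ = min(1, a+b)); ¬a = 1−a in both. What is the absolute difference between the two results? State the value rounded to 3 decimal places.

0.120

Under Gödel:
  ¬U = 1 − 0.14 = 0.86
  U ∧ ¬U = min(a, b) on (0.14, 0.86) = 0.14
  P ∧ U = min(a, b) on (0.97, 0.14) = 0.14
  (P ∧ U) ∧ Q = min(a, b) on (0.14, 0.91) = 0.14
  (U ∧ ¬U) ∨ ((P ∧ U) ∧ Q) = max(a, b) on (0.14, 0.14) = 0.14
  → value = 0.1400
Under Łukasiewicz:
  ¬U = 1 − 0.14 = 0.86
  U ∧ ¬U = max(0, a+b−1) on (0.14, 0.86) = 0.00
  P ∧ U = max(0, a+b−1) on (0.97, 0.14) = 0.11
  (P ∧ U) ∧ Q = max(0, a+b−1) on (0.11, 0.91) = 0.02
  (U ∧ ¬U) ∨ ((P ∧ U) ∧ Q) = min(1, a+b) on (0.00, 0.02) = 0.02
  → value = 0.0200
|0.1400 − 0.0200| = 0.120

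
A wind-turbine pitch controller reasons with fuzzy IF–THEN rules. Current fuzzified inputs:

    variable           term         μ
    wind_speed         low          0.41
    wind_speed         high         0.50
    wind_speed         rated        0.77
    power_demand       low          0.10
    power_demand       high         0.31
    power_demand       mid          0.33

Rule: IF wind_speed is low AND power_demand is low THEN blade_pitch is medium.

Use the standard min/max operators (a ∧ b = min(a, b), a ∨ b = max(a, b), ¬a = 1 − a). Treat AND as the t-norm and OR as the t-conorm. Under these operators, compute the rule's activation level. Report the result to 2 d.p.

firing strength: low=0.41, low=0.10; AND[min(a, b)] → w = 0.10

0.10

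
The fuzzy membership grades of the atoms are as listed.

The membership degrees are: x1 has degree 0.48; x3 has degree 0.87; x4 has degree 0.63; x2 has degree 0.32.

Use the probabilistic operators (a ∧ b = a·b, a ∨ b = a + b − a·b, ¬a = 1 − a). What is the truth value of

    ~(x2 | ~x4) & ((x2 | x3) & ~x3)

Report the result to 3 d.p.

~x4 = 1 − 0.6300 = 0.3700
x2 | ~x4 = a + b − a·b on (0.3200, 0.3700) = 0.5716
~(x2 | ~x4) = 1 − 0.5716 = 0.4284
x2 | x3 = a + b − a·b on (0.3200, 0.8700) = 0.9116
~x3 = 1 − 0.8700 = 0.1300
(x2 | x3) & ~x3 = a·b on (0.9116, 0.1300) = 0.1185
~(x2 | ~x4) & ((x2 | x3) & ~x3) = a·b on (0.4284, 0.1185) = 0.0508

0.051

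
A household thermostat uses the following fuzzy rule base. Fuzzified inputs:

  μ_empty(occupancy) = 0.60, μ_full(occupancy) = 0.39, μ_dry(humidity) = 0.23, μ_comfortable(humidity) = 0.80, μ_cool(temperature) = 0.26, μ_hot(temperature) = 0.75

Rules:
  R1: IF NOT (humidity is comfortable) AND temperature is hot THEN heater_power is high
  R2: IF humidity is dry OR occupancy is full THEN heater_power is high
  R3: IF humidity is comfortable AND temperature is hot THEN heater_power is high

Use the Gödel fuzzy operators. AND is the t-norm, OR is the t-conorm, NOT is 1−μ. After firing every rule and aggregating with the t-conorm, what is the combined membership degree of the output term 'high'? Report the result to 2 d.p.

R1: ¬comfortable=1−0.80=0.20, hot=0.75; AND[min(a, b)] → w = 0.20
R2: dry=0.23, full=0.39; OR[max(a, b)] → w = 0.39
R3: comfortable=0.80, hot=0.75; AND[min(a, b)] → w = 0.75
Rules with consequent 'high': {R1, R2, R3} → strengths 0.20, 0.39, 0.75
Aggregate via t-conorm [max(a, b)]: 0.75

0.75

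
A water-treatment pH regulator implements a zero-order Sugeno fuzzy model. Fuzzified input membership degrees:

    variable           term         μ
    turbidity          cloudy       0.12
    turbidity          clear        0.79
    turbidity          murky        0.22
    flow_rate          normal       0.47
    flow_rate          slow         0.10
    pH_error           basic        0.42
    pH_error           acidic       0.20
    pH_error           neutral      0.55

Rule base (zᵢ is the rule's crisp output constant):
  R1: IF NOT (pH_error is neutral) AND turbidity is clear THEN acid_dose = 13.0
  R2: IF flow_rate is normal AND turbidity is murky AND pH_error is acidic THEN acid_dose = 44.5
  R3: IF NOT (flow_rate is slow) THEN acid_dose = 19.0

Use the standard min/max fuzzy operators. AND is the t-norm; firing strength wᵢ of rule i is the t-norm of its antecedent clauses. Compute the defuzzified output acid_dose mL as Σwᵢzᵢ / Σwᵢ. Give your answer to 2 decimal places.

R1 (z=13.0): ¬neutral=1−0.55=0.45, clear=0.79; AND[min(a, b)] → w = 0.45
R2 (z=44.5): normal=0.47, murky=0.22, acidic=0.20; AND[min(a, b)] → w = 0.20
R3 (z=19.0): ¬slow=1−0.10=0.90 → w = 0.90
Weighted average = (0.45·13.0 + 0.20·44.5 + 0.90·19.0) / (0.45 + 0.20 + 0.90)
  = 31.8500 / 1.5500 = 20.55

20.55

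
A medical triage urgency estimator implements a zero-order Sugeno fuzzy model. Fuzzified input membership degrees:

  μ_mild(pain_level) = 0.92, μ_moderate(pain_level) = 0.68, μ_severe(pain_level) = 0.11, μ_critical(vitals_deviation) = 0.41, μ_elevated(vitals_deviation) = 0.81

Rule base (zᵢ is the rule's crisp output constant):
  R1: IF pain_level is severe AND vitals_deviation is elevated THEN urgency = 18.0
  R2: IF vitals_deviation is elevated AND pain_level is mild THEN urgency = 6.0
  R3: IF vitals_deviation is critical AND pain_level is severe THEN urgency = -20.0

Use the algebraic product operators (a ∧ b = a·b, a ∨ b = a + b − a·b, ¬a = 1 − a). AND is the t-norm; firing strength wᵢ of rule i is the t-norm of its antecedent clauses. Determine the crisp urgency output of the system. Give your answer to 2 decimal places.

5.88

R1 (z=18.0): severe=0.11, elevated=0.81; AND[a·b] → w = 0.0891
R2 (z=6.0): elevated=0.81, mild=0.92; AND[a·b] → w = 0.7452
R3 (z=-20.0): critical=0.41, severe=0.11; AND[a·b] → w = 0.0451
Weighted average = (0.0891·18.0 + 0.7452·6.0 + 0.0451·-20.0) / (0.0891 + 0.7452 + 0.0451)
  = 5.1730 / 0.8794 = 5.88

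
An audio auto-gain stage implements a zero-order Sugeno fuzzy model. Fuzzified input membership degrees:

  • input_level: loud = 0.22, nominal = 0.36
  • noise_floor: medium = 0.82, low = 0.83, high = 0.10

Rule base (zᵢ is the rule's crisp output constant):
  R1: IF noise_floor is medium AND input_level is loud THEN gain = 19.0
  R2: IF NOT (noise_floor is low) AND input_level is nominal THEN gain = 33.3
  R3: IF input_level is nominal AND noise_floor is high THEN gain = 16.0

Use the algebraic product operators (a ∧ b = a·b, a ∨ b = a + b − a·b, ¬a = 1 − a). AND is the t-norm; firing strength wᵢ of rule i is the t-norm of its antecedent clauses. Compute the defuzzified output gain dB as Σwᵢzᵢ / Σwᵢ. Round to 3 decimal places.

R1 (z=19.0): medium=0.82, loud=0.22; AND[a·b] → w = 0.1804
R2 (z=33.3): ¬low=1−0.83=0.17, nominal=0.36; AND[a·b] → w = 0.0612
R3 (z=16.0): nominal=0.36, high=0.10; AND[a·b] → w = 0.0360
Weighted average = (0.1804·19.0 + 0.0612·33.3 + 0.0360·16.0) / (0.1804 + 0.0612 + 0.0360)
  = 6.0416 / 0.2776 = 21.764

21.764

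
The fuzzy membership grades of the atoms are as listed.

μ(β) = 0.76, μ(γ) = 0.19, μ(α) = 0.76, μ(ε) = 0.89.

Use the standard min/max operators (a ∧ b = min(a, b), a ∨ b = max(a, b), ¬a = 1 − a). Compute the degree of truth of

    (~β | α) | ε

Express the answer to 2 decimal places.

0.89

~β = 1 − 0.76 = 0.24
~β | α = max(a, b) on (0.24, 0.76) = 0.76
(~β | α) | ε = max(a, b) on (0.76, 0.89) = 0.89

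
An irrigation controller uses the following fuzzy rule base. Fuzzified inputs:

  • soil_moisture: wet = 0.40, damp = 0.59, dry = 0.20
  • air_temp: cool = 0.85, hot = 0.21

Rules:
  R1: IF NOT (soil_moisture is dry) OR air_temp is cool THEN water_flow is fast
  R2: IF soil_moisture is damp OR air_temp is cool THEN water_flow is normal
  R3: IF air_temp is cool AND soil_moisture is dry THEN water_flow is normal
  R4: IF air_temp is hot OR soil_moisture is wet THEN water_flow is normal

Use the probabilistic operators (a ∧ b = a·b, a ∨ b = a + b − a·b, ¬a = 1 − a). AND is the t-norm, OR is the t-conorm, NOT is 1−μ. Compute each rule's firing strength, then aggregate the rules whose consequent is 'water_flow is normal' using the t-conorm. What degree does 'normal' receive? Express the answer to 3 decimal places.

R1: ¬dry=1−0.20=0.80, cool=0.85; OR[a + b − a·b] → w = 0.9700
R2: damp=0.59, cool=0.85; OR[a + b − a·b] → w = 0.9385
R3: cool=0.85, dry=0.20; AND[a·b] → w = 0.1700
R4: hot=0.21, wet=0.40; OR[a + b − a·b] → w = 0.5260
Rules with consequent 'normal': {R2, R3, R4} → strengths 0.9385, 0.1700, 0.5260
Aggregate via t-conorm [a + b − a·b]: 0.9758

0.976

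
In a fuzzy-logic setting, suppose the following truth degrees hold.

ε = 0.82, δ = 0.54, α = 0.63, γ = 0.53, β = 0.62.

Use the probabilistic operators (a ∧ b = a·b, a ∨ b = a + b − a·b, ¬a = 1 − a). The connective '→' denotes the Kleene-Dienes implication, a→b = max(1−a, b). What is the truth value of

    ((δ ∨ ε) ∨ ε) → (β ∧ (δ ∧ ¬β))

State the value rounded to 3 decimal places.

0.127

δ ∨ ε = a + b − a·b on (0.5400, 0.8200) = 0.9172
(δ ∨ ε) ∨ ε = a + b − a·b on (0.9172, 0.8200) = 0.9851
¬β = 1 − 0.6200 = 0.3800
δ ∧ ¬β = a·b on (0.5400, 0.3800) = 0.2052
β ∧ (δ ∧ ¬β) = a·b on (0.6200, 0.2052) = 0.1272
((δ ∨ ε) ∨ ε) → (β ∧ (δ ∧ ¬β))  [Kleene-Dienes: max(1−a, b)] with a=0.9851, b=0.1272 → 0.1272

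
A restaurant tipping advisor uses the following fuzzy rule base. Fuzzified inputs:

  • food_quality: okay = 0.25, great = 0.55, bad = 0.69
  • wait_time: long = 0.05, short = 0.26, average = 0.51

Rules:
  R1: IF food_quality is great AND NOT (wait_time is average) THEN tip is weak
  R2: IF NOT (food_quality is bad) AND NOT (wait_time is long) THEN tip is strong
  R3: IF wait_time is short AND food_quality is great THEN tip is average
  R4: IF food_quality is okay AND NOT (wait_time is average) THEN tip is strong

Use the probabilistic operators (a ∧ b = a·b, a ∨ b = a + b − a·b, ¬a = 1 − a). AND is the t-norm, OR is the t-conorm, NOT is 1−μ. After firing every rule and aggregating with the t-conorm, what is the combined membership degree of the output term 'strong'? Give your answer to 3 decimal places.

0.381

R1: great=0.55, ¬average=1−0.51=0.49; AND[a·b] → w = 0.2695
R2: ¬bad=1−0.69=0.31, ¬long=1−0.05=0.95; AND[a·b] → w = 0.2945
R3: short=0.26, great=0.55; AND[a·b] → w = 0.1430
R4: okay=0.25, ¬average=1−0.51=0.49; AND[a·b] → w = 0.1225
Rules with consequent 'strong': {R2, R4} → strengths 0.2945, 0.1225
Aggregate via t-conorm [a + b − a·b]: 0.3809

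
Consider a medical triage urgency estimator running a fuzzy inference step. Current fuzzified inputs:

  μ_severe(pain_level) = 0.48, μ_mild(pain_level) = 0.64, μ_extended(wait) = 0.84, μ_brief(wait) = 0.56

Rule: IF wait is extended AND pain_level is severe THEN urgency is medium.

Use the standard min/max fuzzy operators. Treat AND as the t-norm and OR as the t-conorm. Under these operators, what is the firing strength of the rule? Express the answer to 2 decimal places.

firing strength: extended=0.84, severe=0.48; AND[min(a, b)] → w = 0.48

0.48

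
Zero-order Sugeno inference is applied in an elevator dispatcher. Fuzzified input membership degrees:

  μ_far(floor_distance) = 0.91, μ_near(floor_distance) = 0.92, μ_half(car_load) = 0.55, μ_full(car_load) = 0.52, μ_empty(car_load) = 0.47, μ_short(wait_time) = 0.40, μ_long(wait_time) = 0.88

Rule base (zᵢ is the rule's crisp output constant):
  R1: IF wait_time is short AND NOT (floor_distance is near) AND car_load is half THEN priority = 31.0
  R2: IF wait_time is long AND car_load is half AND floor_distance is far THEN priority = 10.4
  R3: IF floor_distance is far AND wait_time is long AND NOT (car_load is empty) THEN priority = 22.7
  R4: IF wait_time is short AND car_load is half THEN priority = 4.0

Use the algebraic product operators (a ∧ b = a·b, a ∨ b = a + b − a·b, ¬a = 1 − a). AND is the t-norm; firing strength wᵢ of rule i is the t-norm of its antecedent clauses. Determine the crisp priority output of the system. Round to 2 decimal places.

R1 (z=31.0): short=0.40, ¬near=1−0.92=0.08, half=0.55; AND[a·b] → w = 0.0176
R2 (z=10.4): long=0.88, half=0.55, far=0.91; AND[a·b] → w = 0.4404
R3 (z=22.7): far=0.91, long=0.88, ¬empty=1−0.47=0.53; AND[a·b] → w = 0.4244
R4 (z=4.0): short=0.40, half=0.55; AND[a·b] → w = 0.2200
Weighted average = (0.0176·31.0 + 0.4404·10.4 + 0.4244·22.7 + 0.2200·4.0) / (0.0176 + 0.4404 + 0.4244 + 0.2200)
  = 15.6406 / 1.1025 = 14.19

14.19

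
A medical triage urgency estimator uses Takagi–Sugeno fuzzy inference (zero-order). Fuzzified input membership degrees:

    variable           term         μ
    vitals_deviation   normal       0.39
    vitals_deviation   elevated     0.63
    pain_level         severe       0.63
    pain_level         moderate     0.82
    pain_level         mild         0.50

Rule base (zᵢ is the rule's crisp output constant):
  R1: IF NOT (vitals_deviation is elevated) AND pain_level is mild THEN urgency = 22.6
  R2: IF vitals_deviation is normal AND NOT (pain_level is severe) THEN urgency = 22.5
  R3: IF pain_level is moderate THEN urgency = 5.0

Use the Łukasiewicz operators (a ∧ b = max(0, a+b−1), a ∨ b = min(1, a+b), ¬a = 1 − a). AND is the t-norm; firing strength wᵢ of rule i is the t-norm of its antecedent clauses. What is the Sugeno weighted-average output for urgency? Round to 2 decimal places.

5.00

R1 (z=22.6): ¬elevated=1−0.63=0.37, mild=0.50; AND[max(0, a+b−1)] → w = 0.00
R2 (z=22.5): normal=0.39, ¬severe=1−0.63=0.37; AND[max(0, a+b−1)] → w = 0.00
R3 (z=5.0): moderate=0.82 → w = 0.82
Weighted average = (0.00·22.6 + 0.00·22.5 + 0.82·5.0) / (0.00 + 0.00 + 0.82)
  = 4.1000 / 0.8200 = 5.00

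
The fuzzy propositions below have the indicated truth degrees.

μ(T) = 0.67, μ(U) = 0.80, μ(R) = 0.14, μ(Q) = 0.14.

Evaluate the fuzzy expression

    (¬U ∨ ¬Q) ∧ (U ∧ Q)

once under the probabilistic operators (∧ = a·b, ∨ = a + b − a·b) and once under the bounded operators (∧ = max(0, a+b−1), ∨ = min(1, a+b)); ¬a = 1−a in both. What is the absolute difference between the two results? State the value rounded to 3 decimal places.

Under probabilistic:
  ¬U = 1 − 0.8000 = 0.2000
  ¬Q = 1 − 0.1400 = 0.8600
  ¬U ∨ ¬Q = a + b − a·b on (0.2000, 0.8600) = 0.8880
  U ∧ Q = a·b on (0.8000, 0.1400) = 0.1120
  (¬U ∨ ¬Q) ∧ (U ∧ Q) = a·b on (0.8880, 0.1120) = 0.0995
  → value = 0.0995
Under bounded:
  ¬U = 1 − 0.80 = 0.20
  ¬Q = 1 − 0.14 = 0.86
  ¬U ∨ ¬Q = min(1, a+b) on (0.20, 0.86) = 1.00
  U ∧ Q = max(0, a+b−1) on (0.80, 0.14) = 0.00
  (¬U ∨ ¬Q) ∧ (U ∧ Q) = max(0, a+b−1) on (1.00, 0.00) = 0.00
  → value = 0.0000
|0.0995 − 0.0000| = 0.099

0.099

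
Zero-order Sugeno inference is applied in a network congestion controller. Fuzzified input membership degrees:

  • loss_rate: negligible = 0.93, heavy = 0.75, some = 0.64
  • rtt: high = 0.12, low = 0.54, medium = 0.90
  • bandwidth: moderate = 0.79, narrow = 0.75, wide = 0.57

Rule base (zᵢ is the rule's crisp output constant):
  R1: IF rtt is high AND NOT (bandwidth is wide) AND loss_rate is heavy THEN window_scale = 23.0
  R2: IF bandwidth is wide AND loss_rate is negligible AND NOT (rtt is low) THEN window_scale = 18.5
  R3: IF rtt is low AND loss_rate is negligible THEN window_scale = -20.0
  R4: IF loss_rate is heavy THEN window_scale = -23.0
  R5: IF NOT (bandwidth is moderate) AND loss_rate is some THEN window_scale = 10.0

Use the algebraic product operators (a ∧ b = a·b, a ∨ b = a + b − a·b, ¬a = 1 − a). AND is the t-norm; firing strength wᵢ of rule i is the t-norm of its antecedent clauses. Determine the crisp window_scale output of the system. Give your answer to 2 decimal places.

R1 (z=23.0): high=0.12, ¬wide=1−0.57=0.43, heavy=0.75; AND[a·b] → w = 0.0387
R2 (z=18.5): wide=0.57, negligible=0.93, ¬low=1−0.54=0.46; AND[a·b] → w = 0.2438
R3 (z=-20.0): low=0.54, negligible=0.93; AND[a·b] → w = 0.5022
R4 (z=-23.0): heavy=0.75 → w = 0.7500
R5 (z=10.0): ¬moderate=1−0.79=0.21, some=0.64; AND[a·b] → w = 0.1344
Weighted average = (0.0387·23.0 + 0.2438·18.5 + 0.5022·-20.0 + 0.7500·-23.0 + 0.1344·10.0) / (0.0387 + 0.2438 + 0.5022 + 0.7500 + 0.1344)
  = -20.5487 / 1.6691 = -12.31

-12.31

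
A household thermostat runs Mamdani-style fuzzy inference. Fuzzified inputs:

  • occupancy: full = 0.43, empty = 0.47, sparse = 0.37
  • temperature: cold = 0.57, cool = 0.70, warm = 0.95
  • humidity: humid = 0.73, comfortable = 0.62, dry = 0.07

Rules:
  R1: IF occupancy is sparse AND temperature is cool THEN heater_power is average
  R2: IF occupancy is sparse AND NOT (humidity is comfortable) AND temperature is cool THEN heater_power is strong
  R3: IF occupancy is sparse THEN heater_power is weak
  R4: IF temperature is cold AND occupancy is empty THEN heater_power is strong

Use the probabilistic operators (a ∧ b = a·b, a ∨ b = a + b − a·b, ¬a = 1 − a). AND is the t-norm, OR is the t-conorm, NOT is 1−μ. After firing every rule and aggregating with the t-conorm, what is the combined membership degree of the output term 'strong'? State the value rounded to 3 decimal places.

R1: sparse=0.37, cool=0.70; AND[a·b] → w = 0.2590
R2: sparse=0.37, ¬comfortable=1−0.62=0.38, cool=0.70; AND[a·b] → w = 0.0984
R3: sparse=0.37 → w = 0.3700
R4: cold=0.57, empty=0.47; AND[a·b] → w = 0.2679
Rules with consequent 'strong': {R2, R4} → strengths 0.0984, 0.2679
Aggregate via t-conorm [a + b − a·b]: 0.3400

0.340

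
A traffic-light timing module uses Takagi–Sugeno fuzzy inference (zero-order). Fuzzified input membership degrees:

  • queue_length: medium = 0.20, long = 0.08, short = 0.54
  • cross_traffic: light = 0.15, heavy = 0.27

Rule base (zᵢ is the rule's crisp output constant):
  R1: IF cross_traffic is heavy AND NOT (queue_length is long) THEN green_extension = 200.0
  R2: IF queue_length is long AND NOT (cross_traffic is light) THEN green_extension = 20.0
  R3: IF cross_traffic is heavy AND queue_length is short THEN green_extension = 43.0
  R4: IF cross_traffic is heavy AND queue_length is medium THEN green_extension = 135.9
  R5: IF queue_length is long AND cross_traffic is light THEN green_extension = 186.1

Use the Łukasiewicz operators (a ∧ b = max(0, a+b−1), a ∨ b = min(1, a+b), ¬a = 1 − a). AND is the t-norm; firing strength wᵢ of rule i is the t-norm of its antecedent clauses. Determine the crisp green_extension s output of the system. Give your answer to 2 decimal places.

R1 (z=200.0): heavy=0.27, ¬long=1−0.08=0.92; AND[max(0, a+b−1)] → w = 0.19
R2 (z=20.0): long=0.08, ¬light=1−0.15=0.85; AND[max(0, a+b−1)] → w = 0.00
R3 (z=43.0): heavy=0.27, short=0.54; AND[max(0, a+b−1)] → w = 0.00
R4 (z=135.9): heavy=0.27, medium=0.20; AND[max(0, a+b−1)] → w = 0.00
R5 (z=186.1): long=0.08, light=0.15; AND[max(0, a+b−1)] → w = 0.00
Weighted average = (0.19·200.0 + 0.00·20.0 + 0.00·43.0 + 0.00·135.9 + 0.00·186.1) / (0.19 + 0.00 + 0.00 + 0.00 + 0.00)
  = 38.0000 / 0.1900 = 200.00

200.00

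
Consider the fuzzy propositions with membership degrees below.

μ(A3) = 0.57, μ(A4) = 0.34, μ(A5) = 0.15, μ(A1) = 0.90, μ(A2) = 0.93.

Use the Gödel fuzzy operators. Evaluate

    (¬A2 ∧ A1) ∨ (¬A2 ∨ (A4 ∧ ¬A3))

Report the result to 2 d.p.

0.34

¬A2 = 1 − 0.93 = 0.07
¬A2 ∧ A1 = min(a, b) on (0.07, 0.90) = 0.07
¬A2 = 1 − 0.93 = 0.07
¬A3 = 1 − 0.57 = 0.43
A4 ∧ ¬A3 = min(a, b) on (0.34, 0.43) = 0.34
¬A2 ∨ (A4 ∧ ¬A3) = max(a, b) on (0.07, 0.34) = 0.34
(¬A2 ∧ A1) ∨ (¬A2 ∨ (A4 ∧ ¬A3)) = max(a, b) on (0.07, 0.34) = 0.34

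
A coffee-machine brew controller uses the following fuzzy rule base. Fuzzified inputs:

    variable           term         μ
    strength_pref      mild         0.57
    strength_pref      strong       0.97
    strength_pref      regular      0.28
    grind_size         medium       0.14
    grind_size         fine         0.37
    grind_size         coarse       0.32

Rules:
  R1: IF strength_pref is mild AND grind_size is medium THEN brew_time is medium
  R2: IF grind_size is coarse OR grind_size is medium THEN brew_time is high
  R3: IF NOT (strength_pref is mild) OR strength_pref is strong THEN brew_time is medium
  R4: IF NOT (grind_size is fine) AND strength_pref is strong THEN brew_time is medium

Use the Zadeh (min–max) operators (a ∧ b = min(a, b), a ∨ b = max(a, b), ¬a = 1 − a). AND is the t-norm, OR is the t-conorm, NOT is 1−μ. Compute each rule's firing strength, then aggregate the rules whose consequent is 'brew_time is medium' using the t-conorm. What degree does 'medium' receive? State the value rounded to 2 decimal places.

0.97

R1: mild=0.57, medium=0.14; AND[min(a, b)] → w = 0.14
R2: coarse=0.32, medium=0.14; OR[max(a, b)] → w = 0.32
R3: ¬mild=1−0.57=0.43, strong=0.97; OR[max(a, b)] → w = 0.97
R4: ¬fine=1−0.37=0.63, strong=0.97; AND[min(a, b)] → w = 0.63
Rules with consequent 'medium': {R1, R3, R4} → strengths 0.14, 0.97, 0.63
Aggregate via t-conorm [max(a, b)]: 0.97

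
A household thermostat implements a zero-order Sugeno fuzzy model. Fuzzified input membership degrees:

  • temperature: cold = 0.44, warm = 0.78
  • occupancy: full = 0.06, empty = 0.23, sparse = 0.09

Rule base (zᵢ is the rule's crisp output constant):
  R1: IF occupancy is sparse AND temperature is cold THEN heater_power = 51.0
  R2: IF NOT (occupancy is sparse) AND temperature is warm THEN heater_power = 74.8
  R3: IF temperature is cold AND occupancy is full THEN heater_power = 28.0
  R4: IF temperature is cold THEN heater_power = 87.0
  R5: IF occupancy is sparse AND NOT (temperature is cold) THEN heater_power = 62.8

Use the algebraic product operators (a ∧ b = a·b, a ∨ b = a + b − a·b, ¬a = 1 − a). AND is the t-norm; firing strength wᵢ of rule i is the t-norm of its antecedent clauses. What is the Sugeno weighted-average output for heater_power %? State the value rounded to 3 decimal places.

76.842

R1 (z=51.0): sparse=0.09, cold=0.44; AND[a·b] → w = 0.0396
R2 (z=74.8): ¬sparse=1−0.09=0.91, warm=0.78; AND[a·b] → w = 0.7098
R3 (z=28.0): cold=0.44, full=0.06; AND[a·b] → w = 0.0264
R4 (z=87.0): cold=0.44 → w = 0.4400
R5 (z=62.8): sparse=0.09, ¬cold=1−0.44=0.56; AND[a·b] → w = 0.0504
Weighted average = (0.0396·51.0 + 0.7098·74.8 + 0.0264·28.0 + 0.4400·87.0 + 0.0504·62.8) / (0.0396 + 0.7098 + 0.0264 + 0.4400 + 0.0504)
  = 97.2970 / 1.2662 = 76.842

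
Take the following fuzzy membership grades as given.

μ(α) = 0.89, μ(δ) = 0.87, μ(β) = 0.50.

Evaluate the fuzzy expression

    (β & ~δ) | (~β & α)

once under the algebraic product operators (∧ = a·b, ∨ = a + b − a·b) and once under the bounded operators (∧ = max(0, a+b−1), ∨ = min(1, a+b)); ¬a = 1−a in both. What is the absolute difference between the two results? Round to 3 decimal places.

0.091

Under algebraic product:
  ~δ = 1 − 0.8700 = 0.1300
  β & ~δ = a·b on (0.5000, 0.1300) = 0.0650
  ~β = 1 − 0.5000 = 0.5000
  ~β & α = a·b on (0.5000, 0.8900) = 0.4450
  (β & ~δ) | (~β & α) = a + b − a·b on (0.0650, 0.4450) = 0.4811
  → value = 0.4811
Under bounded:
  ~δ = 1 − 0.87 = 0.13
  β & ~δ = max(0, a+b−1) on (0.50, 0.13) = 0.00
  ~β = 1 − 0.50 = 0.50
  ~β & α = max(0, a+b−1) on (0.50, 0.89) = 0.39
  (β & ~δ) | (~β & α) = min(1, a+b) on (0.00, 0.39) = 0.39
  → value = 0.3900
|0.4811 − 0.3900| = 0.091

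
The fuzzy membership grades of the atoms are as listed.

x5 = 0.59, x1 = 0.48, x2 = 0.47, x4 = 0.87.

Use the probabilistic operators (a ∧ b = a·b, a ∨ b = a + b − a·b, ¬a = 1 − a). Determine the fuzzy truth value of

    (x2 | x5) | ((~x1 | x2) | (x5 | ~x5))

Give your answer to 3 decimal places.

0.987

x2 | x5 = a + b − a·b on (0.4700, 0.5900) = 0.7827
~x1 = 1 − 0.4800 = 0.5200
~x1 | x2 = a + b − a·b on (0.5200, 0.4700) = 0.7456
~x5 = 1 − 0.5900 = 0.4100
x5 | ~x5 = a + b − a·b on (0.5900, 0.4100) = 0.7581
(~x1 | x2) | (x5 | ~x5) = a + b − a·b on (0.7456, 0.7581) = 0.9385
(x2 | x5) | ((~x1 | x2) | (x5 | ~x5)) = a + b − a·b on (0.7827, 0.9385) = 0.9866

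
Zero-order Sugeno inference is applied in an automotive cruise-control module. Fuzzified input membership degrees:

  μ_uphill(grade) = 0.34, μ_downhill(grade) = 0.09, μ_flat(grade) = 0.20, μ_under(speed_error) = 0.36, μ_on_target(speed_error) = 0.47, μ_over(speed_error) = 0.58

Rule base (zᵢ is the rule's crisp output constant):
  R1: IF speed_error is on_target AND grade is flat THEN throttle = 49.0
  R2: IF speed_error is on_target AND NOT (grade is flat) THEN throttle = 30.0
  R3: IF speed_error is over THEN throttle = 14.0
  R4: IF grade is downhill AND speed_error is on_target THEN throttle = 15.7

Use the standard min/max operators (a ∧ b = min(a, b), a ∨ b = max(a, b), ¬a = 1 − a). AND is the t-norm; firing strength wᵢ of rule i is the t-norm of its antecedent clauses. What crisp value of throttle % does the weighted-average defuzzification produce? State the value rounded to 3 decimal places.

R1 (z=49.0): on_target=0.47, flat=0.20; AND[min(a, b)] → w = 0.20
R2 (z=30.0): on_target=0.47, ¬flat=1−0.20=0.80; AND[min(a, b)] → w = 0.47
R3 (z=14.0): over=0.58 → w = 0.58
R4 (z=15.7): downhill=0.09, on_target=0.47; AND[min(a, b)] → w = 0.09
Weighted average = (0.20·49.0 + 0.47·30.0 + 0.58·14.0 + 0.09·15.7) / (0.20 + 0.47 + 0.58 + 0.09)
  = 33.4330 / 1.3400 = 24.950

24.950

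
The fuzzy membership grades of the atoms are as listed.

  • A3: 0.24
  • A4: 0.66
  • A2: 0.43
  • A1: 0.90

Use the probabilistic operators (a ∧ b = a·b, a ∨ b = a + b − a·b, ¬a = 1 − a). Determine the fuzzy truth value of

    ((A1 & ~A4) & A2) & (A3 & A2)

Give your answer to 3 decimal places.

0.014

~A4 = 1 − 0.6600 = 0.3400
A1 & ~A4 = a·b on (0.9000, 0.3400) = 0.3060
(A1 & ~A4) & A2 = a·b on (0.3060, 0.4300) = 0.1316
A3 & A2 = a·b on (0.2400, 0.4300) = 0.1032
((A1 & ~A4) & A2) & (A3 & A2) = a·b on (0.1316, 0.1032) = 0.0136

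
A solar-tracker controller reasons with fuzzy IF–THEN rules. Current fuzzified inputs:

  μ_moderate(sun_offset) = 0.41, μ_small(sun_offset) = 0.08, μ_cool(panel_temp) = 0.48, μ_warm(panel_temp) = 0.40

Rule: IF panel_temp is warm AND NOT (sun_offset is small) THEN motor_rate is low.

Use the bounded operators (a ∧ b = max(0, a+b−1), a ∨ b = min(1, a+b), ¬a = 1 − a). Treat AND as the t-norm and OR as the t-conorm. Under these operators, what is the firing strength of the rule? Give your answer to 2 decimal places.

firing strength: warm=0.40, ¬small=1−0.08=0.92; AND[max(0, a+b−1)] → w = 0.32

0.32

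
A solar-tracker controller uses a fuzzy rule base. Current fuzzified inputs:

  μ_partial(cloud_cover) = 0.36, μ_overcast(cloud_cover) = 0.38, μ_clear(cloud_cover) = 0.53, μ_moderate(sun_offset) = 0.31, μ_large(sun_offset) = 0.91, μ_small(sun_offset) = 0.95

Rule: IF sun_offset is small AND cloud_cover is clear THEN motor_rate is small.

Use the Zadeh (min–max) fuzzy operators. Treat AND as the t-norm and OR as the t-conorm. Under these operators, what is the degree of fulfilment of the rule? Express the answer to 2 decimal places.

firing strength: small=0.95, clear=0.53; AND[min(a, b)] → w = 0.53

0.53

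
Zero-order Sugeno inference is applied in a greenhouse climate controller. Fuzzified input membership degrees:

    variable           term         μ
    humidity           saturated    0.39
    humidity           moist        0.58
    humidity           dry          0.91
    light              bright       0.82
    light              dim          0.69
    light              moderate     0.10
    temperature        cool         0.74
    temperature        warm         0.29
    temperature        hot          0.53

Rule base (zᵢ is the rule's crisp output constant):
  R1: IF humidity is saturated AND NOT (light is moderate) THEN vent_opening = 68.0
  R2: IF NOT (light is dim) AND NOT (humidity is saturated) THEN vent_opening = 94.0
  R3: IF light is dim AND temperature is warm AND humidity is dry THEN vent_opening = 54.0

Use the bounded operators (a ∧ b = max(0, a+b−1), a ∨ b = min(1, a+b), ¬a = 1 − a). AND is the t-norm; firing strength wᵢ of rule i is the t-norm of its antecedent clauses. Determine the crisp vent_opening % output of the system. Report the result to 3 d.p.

R1 (z=68.0): saturated=0.39, ¬moderate=1−0.10=0.90; AND[max(0, a+b−1)] → w = 0.29
R2 (z=94.0): ¬dim=1−0.69=0.31, ¬saturated=1−0.39=0.61; AND[max(0, a+b−1)] → w = 0.00
R3 (z=54.0): dim=0.69, warm=0.29, dry=0.91; AND[max(0, a+b−1)] → w = 0.00
Weighted average = (0.29·68.0 + 0.00·94.0 + 0.00·54.0) / (0.29 + 0.00 + 0.00)
  = 19.7200 / 0.2900 = 68.000

68.000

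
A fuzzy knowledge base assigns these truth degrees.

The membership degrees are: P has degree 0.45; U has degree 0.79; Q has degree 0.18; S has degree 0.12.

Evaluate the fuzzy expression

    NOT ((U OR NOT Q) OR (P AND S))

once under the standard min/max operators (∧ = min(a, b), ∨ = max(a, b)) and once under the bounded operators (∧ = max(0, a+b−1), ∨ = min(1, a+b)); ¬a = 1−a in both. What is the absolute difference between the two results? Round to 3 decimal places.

Under standard min/max:
  NOT Q = 1 − 0.18 = 0.82
  U OR NOT Q = max(a, b) on (0.79, 0.82) = 0.82
  P AND S = min(a, b) on (0.45, 0.12) = 0.12
  (U OR NOT Q) OR (P AND S) = max(a, b) on (0.82, 0.12) = 0.82
  NOT ((U OR NOT Q) OR (P AND S)) = 1 − 0.82 = 0.18
  → value = 0.1800
Under bounded:
  NOT Q = 1 − 0.18 = 0.82
  U OR NOT Q = min(1, a+b) on (0.79, 0.82) = 1.00
  P AND S = max(0, a+b−1) on (0.45, 0.12) = 0.00
  (U OR NOT Q) OR (P AND S) = min(1, a+b) on (1.00, 0.00) = 1.00
  NOT ((U OR NOT Q) OR (P AND S)) = 1 − 1.00 = 0.00
  → value = 0.0000
|0.1800 − 0.0000| = 0.180

0.180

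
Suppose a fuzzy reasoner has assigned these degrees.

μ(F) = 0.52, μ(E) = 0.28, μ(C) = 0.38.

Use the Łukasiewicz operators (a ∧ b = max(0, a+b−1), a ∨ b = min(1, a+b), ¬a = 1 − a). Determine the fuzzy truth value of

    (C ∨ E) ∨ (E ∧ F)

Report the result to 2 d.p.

0.66

C ∨ E = min(1, a+b) on (0.38, 0.28) = 0.66
E ∧ F = max(0, a+b−1) on (0.28, 0.52) = 0.00
(C ∨ E) ∨ (E ∧ F) = min(1, a+b) on (0.66, 0.00) = 0.66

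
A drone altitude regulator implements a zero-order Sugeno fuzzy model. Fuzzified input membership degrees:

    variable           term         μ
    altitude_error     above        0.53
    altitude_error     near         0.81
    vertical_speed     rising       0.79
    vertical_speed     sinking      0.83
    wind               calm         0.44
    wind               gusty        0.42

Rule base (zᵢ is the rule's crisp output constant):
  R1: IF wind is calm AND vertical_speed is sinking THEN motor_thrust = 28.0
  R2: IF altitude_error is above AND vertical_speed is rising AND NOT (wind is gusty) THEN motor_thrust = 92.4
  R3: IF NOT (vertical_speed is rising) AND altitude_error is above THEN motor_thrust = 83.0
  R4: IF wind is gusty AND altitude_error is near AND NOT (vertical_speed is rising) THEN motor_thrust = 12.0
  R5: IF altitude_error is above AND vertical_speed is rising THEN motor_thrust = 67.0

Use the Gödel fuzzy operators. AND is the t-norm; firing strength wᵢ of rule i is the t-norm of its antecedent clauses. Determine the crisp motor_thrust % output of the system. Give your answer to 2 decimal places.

60.81

R1 (z=28.0): calm=0.44, sinking=0.83; AND[min(a, b)] → w = 0.44
R2 (z=92.4): above=0.53, rising=0.79, ¬gusty=1−0.42=0.58; AND[min(a, b)] → w = 0.53
R3 (z=83.0): ¬rising=1−0.79=0.21, above=0.53; AND[min(a, b)] → w = 0.21
R4 (z=12.0): gusty=0.42, near=0.81, ¬rising=1−0.79=0.21; AND[min(a, b)] → w = 0.21
R5 (z=67.0): above=0.53, rising=0.79; AND[min(a, b)] → w = 0.53
Weighted average = (0.44·28.0 + 0.53·92.4 + 0.21·83.0 + 0.21·12.0 + 0.53·67.0) / (0.44 + 0.53 + 0.21 + 0.21 + 0.53)
  = 116.7520 / 1.9200 = 60.81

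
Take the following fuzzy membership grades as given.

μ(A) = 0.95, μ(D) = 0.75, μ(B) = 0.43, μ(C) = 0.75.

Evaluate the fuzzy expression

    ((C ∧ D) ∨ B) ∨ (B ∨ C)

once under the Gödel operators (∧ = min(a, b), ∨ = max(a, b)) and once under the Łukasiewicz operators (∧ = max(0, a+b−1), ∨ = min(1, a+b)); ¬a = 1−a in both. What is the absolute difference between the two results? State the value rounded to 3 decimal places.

Under Gödel:
  C ∧ D = min(a, b) on (0.75, 0.75) = 0.75
  (C ∧ D) ∨ B = max(a, b) on (0.75, 0.43) = 0.75
  B ∨ C = max(a, b) on (0.43, 0.75) = 0.75
  ((C ∧ D) ∨ B) ∨ (B ∨ C) = max(a, b) on (0.75, 0.75) = 0.75
  → value = 0.7500
Under Łukasiewicz:
  C ∧ D = max(0, a+b−1) on (0.75, 0.75) = 0.50
  (C ∧ D) ∨ B = min(1, a+b) on (0.50, 0.43) = 0.93
  B ∨ C = min(1, a+b) on (0.43, 0.75) = 1.00
  ((C ∧ D) ∨ B) ∨ (B ∨ C) = min(1, a+b) on (0.93, 1.00) = 1.00
  → value = 1.0000
|0.7500 − 1.0000| = 0.250

0.250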